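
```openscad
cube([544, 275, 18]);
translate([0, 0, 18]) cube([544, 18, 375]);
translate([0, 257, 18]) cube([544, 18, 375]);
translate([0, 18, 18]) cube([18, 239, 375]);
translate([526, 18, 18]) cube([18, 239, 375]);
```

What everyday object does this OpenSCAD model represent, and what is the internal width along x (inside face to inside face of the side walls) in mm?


An open box. The internal width is 508 mm.

A 544×275 base slab with four walls standing on it — an open box. The base is 544 mm wide and the walls are 18 mm thick, so the internal width is 544 − 2 × 18 = 508 mm.


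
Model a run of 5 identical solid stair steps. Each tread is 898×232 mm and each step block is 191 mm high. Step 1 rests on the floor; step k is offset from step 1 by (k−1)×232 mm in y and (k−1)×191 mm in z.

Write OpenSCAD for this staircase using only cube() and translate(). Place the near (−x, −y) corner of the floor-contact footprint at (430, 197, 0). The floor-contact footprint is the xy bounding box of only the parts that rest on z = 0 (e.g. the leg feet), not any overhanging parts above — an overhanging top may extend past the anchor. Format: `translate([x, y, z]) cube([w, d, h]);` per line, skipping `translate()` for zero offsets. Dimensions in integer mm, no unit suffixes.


translate([430, 197, 0]) cube([898, 232, 191]);
translate([430, 429, 191]) cube([898, 232, 191]);
translate([430, 661, 382]) cube([898, 232, 191]);
translate([430, 893, 573]) cube([898, 232, 191]);
translate([430, 1125, 764]) cube([898, 232, 191]);


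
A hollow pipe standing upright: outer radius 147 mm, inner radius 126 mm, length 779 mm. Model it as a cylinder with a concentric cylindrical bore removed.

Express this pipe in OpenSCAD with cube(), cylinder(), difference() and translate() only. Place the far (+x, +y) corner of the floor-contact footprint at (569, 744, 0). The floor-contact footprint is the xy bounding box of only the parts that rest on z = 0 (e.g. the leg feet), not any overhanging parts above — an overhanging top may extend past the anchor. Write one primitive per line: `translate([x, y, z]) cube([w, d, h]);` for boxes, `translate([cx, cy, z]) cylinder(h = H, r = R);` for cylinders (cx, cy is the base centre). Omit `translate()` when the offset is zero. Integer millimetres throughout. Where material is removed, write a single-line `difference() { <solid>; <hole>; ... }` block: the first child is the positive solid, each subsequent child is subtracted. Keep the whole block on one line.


difference() { translate([422, 597, 0]) cylinder(h = 779, r = 147); translate([422, 597, 0]) cylinder(h = 779, r = 126); }


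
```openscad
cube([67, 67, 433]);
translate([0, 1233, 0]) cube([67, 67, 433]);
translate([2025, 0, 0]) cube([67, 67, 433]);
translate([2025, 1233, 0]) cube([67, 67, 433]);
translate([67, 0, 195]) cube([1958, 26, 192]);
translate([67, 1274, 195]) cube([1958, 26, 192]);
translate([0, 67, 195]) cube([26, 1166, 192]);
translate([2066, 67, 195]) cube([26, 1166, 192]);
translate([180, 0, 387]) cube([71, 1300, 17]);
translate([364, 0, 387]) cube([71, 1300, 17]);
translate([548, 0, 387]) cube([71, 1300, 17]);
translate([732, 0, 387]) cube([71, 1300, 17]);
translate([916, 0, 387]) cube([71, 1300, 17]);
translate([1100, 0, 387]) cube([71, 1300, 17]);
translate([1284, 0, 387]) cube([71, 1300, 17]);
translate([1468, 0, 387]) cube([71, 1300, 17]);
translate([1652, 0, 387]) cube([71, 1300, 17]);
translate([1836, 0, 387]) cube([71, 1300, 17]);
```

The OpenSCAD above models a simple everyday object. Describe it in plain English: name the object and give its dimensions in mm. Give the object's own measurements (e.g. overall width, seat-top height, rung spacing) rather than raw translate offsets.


A bed frame 2092 mm long (x) by 1300 mm wide (y). Four 67×67 mm corner posts, 433 mm tall, at the corners of the footprint. Four rails of 26 mm thickness and 192 mm height run between adjacent posts with their undersides at z = 195 mm, their outer faces flush with the outside of the frame (the two x-running rails run between the posts' inner faces; the two y-running rails run between the posts' inner faces). 10 slats, each 71 mm wide (x) and 17 mm thick, lie across the top of the two x-running rails, running the full 1300 mm width of the frame in y; along x they sit between the end posts with a 113 mm gap after the −x posts and between neighbouring slats, leaving 118 mm before the +x posts.


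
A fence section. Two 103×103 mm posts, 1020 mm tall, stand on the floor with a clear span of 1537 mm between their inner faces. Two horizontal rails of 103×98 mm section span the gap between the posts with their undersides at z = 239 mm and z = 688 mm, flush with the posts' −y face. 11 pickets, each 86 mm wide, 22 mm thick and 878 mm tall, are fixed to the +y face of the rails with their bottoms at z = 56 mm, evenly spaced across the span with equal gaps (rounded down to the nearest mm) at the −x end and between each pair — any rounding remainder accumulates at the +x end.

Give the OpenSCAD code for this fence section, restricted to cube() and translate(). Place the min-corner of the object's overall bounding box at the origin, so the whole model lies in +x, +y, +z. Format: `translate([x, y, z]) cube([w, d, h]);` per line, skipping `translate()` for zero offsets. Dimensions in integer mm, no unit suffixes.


cube([103, 103, 1020]);
translate([1640, 0, 0]) cube([103, 103, 1020]);
translate([103, 0, 239]) cube([1537, 103, 98]);
translate([103, 0, 688]) cube([1537, 103, 98]);
translate([152, 103, 56]) cube([86, 22, 878]);
translate([287, 103, 56]) cube([86, 22, 878]);
translate([422, 103, 56]) cube([86, 22, 878]);
translate([557, 103, 56]) cube([86, 22, 878]);
translate([692, 103, 56]) cube([86, 22, 878]);
translate([827, 103, 56]) cube([86, 22, 878]);
translate([962, 103, 56]) cube([86, 22, 878]);
translate([1097, 103, 56]) cube([86, 22, 878]);
translate([1232, 103, 56]) cube([86, 22, 878]);
translate([1367, 103, 56]) cube([86, 22, 878]);
translate([1502, 103, 56]) cube([86, 22, 878]);


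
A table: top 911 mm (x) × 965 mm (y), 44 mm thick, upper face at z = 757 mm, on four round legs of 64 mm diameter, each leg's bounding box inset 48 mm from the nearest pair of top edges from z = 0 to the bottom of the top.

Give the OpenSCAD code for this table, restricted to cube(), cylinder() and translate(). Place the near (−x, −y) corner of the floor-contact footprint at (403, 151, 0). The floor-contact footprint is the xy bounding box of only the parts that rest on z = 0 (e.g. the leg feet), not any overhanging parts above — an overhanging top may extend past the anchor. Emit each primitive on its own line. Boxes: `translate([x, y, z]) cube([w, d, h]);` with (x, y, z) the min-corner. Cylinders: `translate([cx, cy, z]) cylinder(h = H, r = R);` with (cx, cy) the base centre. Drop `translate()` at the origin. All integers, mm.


// leg_h = 757 - 44 = 713
translate([355, 103, 713]) cube([911, 965, 44]);
translate([435, 183, 0]) cylinder(h = 713, r = 32);
translate([1186, 183, 0]) cylinder(h = 713, r = 32);
translate([435, 988, 0]) cylinder(h = 713, r = 32);
translate([1186, 988, 0]) cylinder(h = 713, r = 32);


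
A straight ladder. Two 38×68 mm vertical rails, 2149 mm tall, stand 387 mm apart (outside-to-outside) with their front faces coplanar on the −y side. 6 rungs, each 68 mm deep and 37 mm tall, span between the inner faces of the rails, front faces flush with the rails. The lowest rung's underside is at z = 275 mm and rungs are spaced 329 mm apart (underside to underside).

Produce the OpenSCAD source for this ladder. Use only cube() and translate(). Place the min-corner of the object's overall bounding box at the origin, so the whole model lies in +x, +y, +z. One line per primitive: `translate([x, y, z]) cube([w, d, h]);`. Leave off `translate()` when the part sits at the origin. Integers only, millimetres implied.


cube([38, 68, 2149]);
translate([349, 0, 0]) cube([38, 68, 2149]);
translate([38, 0, 275]) cube([311, 68, 37]);
translate([38, 0, 604]) cube([311, 68, 37]);
translate([38, 0, 933]) cube([311, 68, 37]);
translate([38, 0, 1262]) cube([311, 68, 37]);
translate([38, 0, 1591]) cube([311, 68, 37]);
translate([38, 0, 1920]) cube([311, 68, 37]);


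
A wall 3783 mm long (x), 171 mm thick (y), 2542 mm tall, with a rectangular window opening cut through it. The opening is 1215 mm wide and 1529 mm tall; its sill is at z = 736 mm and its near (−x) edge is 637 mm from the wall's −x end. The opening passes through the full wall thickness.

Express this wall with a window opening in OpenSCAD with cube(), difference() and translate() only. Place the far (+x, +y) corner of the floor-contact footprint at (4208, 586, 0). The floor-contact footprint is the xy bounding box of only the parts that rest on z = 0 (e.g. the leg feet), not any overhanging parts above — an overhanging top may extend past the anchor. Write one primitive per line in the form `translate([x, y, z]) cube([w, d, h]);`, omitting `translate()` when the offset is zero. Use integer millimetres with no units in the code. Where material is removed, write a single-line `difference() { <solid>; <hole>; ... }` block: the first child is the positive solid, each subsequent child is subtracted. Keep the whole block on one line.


difference() { translate([425, 415, 0]) cube([3783, 171, 2542]); translate([1062, 415, 736]) cube([1215, 171, 1529]); }


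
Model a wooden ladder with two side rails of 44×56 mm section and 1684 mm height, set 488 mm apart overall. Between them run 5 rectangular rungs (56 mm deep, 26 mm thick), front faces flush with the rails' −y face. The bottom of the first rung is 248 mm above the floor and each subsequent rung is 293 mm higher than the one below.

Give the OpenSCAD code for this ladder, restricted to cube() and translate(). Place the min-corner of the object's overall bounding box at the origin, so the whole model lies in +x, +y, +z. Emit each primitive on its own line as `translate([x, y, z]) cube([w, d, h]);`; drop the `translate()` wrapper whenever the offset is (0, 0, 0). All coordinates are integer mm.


cube([44, 56, 1684]);
translate([444, 0, 0]) cube([44, 56, 1684]);
translate([44, 0, 248]) cube([400, 56, 26]);
translate([44, 0, 541]) cube([400, 56, 26]);
translate([44, 0, 834]) cube([400, 56, 26]);
translate([44, 0, 1127]) cube([400, 56, 26]);
translate([44, 0, 1420]) cube([400, 56, 26]);


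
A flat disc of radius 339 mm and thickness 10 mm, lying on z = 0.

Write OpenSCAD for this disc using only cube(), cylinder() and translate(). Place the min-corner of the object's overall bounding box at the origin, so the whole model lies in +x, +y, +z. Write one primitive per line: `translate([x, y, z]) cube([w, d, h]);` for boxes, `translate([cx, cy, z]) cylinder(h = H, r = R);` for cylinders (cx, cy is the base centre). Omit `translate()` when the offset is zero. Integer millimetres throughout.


translate([339, 339, 0]) cylinder(h = 10, r = 339);


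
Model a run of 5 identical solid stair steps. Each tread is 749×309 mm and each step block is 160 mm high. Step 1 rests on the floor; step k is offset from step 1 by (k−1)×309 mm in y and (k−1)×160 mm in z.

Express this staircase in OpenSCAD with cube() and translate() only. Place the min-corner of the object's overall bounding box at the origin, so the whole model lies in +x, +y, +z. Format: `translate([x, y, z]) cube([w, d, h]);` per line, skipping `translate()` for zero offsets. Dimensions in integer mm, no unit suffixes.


cube([749, 309, 160]);
translate([0, 309, 160]) cube([749, 309, 160]);
translate([0, 618, 320]) cube([749, 309, 160]);
translate([0, 927, 480]) cube([749, 309, 160]);
translate([0, 1236, 640]) cube([749, 309, 160]);


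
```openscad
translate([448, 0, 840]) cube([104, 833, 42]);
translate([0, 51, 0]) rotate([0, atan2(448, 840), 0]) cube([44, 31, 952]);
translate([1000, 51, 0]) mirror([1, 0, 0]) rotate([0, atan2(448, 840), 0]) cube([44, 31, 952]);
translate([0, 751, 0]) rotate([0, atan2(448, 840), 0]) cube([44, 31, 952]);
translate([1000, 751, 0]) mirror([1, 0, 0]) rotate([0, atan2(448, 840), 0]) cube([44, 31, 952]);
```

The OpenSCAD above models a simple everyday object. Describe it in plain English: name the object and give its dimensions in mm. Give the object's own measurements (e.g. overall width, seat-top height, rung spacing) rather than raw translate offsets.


A sawhorse. A 104×833×42 mm beam (x, y, z) sits on two A-frame leg pairs. Each pair is two raked legs of 44×31 mm section (31 mm along y) splaying symmetrically in x. Each leg rises 840 mm vertically over 448 mm of horizontal reach and is 952 mm long along its own axis. Every leg's outer bottom edge rests on the floor and its outer top edge meets a bottom edge of the beam — the left legs (tilting toward +x) meet the beam's −x bottom edge, the right legs (their mirror images, tilting toward −x) meet its +x bottom edge — so the leg tops tuck under the beam, the beam's underside is 840 mm above the floor, and the feet are 1000 mm apart outside-to-outside with the beam centred between them. The two leg pairs are set in 51 mm from either end of the beam.


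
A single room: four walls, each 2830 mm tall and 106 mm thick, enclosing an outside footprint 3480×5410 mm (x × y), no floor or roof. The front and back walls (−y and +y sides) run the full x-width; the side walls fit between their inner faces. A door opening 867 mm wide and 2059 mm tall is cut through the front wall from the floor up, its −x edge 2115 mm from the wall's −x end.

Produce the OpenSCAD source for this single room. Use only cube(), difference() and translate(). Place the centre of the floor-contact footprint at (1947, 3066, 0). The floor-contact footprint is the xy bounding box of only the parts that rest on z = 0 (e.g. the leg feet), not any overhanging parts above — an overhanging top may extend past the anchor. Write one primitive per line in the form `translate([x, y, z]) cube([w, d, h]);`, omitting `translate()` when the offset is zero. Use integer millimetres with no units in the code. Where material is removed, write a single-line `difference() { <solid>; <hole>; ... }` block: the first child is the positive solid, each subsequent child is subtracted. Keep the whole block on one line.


difference() { translate([207, 361, 0]) cube([3480, 106, 2830]); translate([2322, 361, 0]) cube([867, 106, 2059]); }
translate([207, 5665, 0]) cube([3480, 106, 2830]);
translate([207, 467, 0]) cube([106, 5198, 2830]);
translate([3581, 467, 0]) cube([106, 5198, 2830]);


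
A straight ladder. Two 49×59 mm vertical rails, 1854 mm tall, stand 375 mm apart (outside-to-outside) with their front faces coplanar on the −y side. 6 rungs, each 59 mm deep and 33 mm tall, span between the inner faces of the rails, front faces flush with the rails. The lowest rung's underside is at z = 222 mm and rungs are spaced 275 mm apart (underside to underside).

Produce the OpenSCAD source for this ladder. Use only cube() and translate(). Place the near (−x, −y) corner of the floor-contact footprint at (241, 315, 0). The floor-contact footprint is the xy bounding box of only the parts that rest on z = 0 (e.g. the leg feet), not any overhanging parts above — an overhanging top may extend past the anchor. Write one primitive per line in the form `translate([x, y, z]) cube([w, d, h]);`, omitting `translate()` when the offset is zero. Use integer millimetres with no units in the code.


// rung span = 375 - 2*49 = 277
// rung[k] z = 222 + k*275
translate([241, 315, 0]) cube([49, 59, 1854]);
translate([567, 315, 0]) cube([49, 59, 1854]);
translate([290, 315, 222]) cube([277, 59, 33]);
translate([290, 315, 497]) cube([277, 59, 33]);
translate([290, 315, 772]) cube([277, 59, 33]);
translate([290, 315, 1047]) cube([277, 59, 33]);
translate([290, 315, 1322]) cube([277, 59, 33]);
translate([290, 315, 1597]) cube([277, 59, 33]);


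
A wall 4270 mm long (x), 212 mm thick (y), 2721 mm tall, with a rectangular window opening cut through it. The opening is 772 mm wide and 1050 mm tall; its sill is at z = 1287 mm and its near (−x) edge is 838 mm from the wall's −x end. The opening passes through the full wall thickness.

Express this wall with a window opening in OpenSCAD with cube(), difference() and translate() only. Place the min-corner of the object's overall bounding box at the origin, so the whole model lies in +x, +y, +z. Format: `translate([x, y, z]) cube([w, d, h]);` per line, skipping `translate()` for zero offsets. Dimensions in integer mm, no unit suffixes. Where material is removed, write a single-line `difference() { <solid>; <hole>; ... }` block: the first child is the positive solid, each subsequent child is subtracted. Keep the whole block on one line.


difference() { cube([4270, 212, 2721]); translate([838, 0, 1287]) cube([772, 212, 1050]); }


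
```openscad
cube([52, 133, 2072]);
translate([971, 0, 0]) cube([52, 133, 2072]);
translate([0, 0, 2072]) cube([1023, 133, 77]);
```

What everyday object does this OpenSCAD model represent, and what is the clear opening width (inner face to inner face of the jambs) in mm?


A door frame. The clear opening width is 919 mm.

Two 2072 mm tall posts with a header on top — a door frame. The left jamb is 52 mm wide at x = 0; the right jamb starts at x = 971. The clear opening is 971 − 52 = 919 mm.


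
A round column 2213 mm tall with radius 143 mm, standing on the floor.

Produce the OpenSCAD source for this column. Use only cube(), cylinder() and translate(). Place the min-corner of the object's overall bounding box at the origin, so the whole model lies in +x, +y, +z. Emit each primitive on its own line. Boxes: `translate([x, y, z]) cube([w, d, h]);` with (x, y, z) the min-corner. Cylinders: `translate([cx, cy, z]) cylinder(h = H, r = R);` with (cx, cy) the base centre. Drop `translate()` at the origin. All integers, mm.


translate([143, 143, 0]) cylinder(h = 2213, r = 143);


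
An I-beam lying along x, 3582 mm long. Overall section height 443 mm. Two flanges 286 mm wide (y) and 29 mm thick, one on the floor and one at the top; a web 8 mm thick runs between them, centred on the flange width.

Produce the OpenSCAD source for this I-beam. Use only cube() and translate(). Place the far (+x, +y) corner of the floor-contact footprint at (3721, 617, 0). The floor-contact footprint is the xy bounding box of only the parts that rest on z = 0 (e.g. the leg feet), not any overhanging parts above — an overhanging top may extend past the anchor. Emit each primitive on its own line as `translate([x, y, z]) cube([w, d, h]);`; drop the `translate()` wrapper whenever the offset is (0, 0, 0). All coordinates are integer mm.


translate([139, 331, 0]) cube([3582, 286, 29]);
translate([139, 470, 29]) cube([3582, 8, 385]);
translate([139, 331, 414]) cube([3582, 286, 29]);


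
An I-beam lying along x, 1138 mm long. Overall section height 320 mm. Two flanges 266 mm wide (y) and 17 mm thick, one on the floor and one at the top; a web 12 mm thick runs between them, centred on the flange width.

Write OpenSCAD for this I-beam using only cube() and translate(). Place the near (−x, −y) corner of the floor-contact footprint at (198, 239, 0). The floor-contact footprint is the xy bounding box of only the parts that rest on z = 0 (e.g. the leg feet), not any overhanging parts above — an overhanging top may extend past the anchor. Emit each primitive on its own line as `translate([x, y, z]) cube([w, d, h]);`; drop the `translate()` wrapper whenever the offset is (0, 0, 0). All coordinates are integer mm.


translate([198, 239, 0]) cube([1138, 266, 17]);
translate([198, 366, 17]) cube([1138, 12, 286]);
translate([198, 239, 303]) cube([1138, 266, 17]);


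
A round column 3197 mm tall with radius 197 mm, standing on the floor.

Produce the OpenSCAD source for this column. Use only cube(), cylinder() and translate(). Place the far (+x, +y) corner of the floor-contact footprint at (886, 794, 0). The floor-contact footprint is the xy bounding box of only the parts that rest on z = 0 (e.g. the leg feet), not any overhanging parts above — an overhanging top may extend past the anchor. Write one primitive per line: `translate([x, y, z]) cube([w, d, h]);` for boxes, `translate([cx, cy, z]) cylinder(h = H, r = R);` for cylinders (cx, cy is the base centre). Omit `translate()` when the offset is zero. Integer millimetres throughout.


translate([689, 597, 0]) cylinder(h = 3197, r = 197);


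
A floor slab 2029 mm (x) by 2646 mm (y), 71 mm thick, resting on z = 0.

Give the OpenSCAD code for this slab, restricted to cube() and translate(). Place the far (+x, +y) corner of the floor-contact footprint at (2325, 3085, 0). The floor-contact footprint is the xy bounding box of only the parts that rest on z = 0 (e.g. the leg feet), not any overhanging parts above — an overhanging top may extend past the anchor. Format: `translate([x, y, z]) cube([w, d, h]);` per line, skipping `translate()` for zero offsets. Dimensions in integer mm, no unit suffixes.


translate([296, 439, 0]) cube([2029, 2646, 71]);


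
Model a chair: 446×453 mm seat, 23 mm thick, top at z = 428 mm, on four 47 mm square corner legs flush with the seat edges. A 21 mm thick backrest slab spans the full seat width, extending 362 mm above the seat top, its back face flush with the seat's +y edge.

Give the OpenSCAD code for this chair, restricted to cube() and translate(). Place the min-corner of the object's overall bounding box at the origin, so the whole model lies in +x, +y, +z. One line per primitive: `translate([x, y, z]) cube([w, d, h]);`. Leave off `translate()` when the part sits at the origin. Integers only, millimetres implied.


translate([0, 0, 405]) cube([446, 453, 23]);
cube([47, 47, 405]);
translate([399, 0, 0]) cube([47, 47, 405]);
translate([0, 406, 0]) cube([47, 47, 405]);
translate([399, 406, 0]) cube([47, 47, 405]);
translate([0, 432, 428]) cube([446, 21, 362]);


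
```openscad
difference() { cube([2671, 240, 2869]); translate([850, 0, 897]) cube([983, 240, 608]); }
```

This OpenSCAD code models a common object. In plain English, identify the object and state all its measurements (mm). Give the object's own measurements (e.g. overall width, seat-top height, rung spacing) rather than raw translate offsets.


A wall 2671 mm long (x), 240 mm thick (y), 2869 mm tall, with a rectangular window opening cut through it. The opening is 983 mm wide and 608 mm tall; its sill is at z = 897 mm and its near (−x) edge is 850 mm from the wall's −x end. The opening passes through the full wall thickness.


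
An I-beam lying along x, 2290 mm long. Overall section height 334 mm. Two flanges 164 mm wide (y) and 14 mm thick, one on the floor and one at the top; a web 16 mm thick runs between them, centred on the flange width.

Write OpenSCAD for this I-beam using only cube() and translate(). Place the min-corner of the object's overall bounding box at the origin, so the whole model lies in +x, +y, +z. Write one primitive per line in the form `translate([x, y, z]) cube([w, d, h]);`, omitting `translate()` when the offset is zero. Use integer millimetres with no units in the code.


cube([2290, 164, 14]);
translate([0, 74, 14]) cube([2290, 16, 306]);
translate([0, 0, 320]) cube([2290, 164, 14]);


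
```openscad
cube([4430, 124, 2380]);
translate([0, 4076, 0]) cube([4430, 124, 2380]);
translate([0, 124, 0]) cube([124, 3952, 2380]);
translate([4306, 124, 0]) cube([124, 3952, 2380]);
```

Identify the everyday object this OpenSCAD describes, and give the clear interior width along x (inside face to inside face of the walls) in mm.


A house (or room) frame. The interior width is 4182 mm.

Four 2380 mm walls enclosing a rectangle with no floor or roof — a room or house frame. Outside width is 4430 mm and wall thickness is 124 mm, so the interior width is 4430 − 2 × 124 = 4182 mm.


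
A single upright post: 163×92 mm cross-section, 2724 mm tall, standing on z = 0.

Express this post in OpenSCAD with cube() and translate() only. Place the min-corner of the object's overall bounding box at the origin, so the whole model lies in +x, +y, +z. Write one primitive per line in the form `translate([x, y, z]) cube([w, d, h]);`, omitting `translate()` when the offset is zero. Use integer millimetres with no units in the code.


cube([163, 92, 2724]);


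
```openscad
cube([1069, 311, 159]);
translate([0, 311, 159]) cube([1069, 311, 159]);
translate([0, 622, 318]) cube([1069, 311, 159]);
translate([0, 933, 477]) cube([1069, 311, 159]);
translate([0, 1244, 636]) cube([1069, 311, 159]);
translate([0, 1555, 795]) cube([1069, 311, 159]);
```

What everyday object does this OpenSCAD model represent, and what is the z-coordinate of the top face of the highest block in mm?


A staircase. The total rise is 954 mm.

6 identical blocks, each offset up and back from the previous — a staircase. Each step is 159 mm tall and there are 6 of them, so the total rise is 6 × 159 = 954 mm.


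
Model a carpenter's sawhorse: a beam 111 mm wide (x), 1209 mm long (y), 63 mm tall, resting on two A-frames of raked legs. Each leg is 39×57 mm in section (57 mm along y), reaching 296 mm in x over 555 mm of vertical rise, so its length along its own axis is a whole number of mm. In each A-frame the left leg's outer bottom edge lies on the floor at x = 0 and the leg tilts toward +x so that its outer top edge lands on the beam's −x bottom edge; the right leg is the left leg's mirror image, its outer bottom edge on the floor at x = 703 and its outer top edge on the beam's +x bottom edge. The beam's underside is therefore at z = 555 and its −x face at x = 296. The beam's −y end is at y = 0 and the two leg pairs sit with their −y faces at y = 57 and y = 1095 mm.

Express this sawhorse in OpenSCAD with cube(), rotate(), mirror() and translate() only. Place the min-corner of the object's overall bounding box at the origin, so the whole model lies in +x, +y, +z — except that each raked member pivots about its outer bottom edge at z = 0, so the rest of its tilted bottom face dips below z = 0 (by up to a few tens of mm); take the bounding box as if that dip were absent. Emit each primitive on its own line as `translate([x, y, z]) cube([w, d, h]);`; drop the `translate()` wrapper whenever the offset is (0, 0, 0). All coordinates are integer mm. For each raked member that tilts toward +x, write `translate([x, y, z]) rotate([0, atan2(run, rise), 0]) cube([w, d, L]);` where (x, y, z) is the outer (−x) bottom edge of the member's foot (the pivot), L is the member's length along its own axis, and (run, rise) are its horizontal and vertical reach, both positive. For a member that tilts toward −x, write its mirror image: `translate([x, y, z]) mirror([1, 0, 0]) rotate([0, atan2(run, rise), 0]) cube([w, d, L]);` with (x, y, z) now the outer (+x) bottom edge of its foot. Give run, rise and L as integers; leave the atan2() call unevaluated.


translate([296, 0, 555]) cube([111, 1209, 63]);
translate([0, 57, 0]) rotate([0, atan2(296, 555), 0]) cube([39, 57, 629]);
translate([703, 57, 0]) mirror([1, 0, 0]) rotate([0, atan2(296, 555), 0]) cube([39, 57, 629]);
translate([0, 1095, 0]) rotate([0, atan2(296, 555), 0]) cube([39, 57, 629]);
translate([703, 1095, 0]) mirror([1, 0, 0]) rotate([0, atan2(296, 555), 0]) cube([39, 57, 629]);


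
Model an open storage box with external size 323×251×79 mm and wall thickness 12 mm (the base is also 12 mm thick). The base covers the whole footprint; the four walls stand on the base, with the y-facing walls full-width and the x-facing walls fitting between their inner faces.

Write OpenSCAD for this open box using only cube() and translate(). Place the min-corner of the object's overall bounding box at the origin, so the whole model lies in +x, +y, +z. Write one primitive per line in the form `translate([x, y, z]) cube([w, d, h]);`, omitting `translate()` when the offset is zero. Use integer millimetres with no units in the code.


cube([323, 251, 12]);
translate([0, 0, 12]) cube([323, 12, 67]);
translate([0, 239, 12]) cube([323, 12, 67]);
translate([0, 12, 12]) cube([12, 227, 67]);
translate([311, 12, 12]) cube([12, 227, 67]);


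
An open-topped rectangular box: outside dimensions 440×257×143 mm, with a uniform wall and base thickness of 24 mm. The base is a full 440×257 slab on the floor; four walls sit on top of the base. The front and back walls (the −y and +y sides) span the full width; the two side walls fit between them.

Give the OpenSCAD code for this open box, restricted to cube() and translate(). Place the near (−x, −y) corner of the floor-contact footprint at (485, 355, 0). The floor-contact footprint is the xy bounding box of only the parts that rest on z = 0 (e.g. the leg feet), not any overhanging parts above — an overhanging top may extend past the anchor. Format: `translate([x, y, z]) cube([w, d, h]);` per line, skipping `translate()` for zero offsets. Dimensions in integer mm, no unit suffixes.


translate([485, 355, 0]) cube([440, 257, 24]);
translate([485, 355, 24]) cube([440, 24, 119]);
translate([485, 588, 24]) cube([440, 24, 119]);
translate([485, 379, 24]) cube([24, 209, 119]);
translate([901, 379, 24]) cube([24, 209, 119]);


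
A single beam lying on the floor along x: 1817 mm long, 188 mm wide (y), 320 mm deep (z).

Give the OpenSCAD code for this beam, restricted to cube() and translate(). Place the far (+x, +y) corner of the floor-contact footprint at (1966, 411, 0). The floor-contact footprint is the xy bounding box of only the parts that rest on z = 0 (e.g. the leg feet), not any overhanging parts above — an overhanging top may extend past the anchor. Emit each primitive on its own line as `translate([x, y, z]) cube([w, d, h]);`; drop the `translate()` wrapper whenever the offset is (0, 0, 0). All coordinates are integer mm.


translate([149, 223, 0]) cube([1817, 188, 320]);


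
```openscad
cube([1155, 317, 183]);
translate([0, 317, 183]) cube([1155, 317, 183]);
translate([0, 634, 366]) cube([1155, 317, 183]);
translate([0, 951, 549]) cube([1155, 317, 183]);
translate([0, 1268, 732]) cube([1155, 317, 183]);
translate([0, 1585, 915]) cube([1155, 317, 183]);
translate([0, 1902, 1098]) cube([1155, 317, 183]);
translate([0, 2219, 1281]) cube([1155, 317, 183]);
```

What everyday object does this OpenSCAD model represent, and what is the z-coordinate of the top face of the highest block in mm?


A staircase. The total rise is 1464 mm.

8 identical blocks, each offset up and back from the previous — a staircase. Each step is 183 mm tall and there are 8 of them, so the total rise is 8 × 183 = 1464 mm.


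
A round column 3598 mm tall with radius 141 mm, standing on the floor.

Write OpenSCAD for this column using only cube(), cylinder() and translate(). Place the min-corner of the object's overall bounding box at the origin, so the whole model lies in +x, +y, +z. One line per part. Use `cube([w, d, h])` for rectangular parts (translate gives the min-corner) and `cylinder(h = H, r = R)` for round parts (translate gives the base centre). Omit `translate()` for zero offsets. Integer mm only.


translate([141, 141, 0]) cylinder(h = 3598, r = 141);


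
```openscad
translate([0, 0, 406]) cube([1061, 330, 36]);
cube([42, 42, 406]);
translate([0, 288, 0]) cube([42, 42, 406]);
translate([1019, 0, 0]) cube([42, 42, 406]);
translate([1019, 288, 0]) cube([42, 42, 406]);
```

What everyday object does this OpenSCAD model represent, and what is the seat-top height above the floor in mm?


A bench. The seat-top height is 442 mm.

A long slab on four corner posts — a bench. The slab sits at z = 406 with thickness 36, so the top is 406 + 36 = 442 mm.


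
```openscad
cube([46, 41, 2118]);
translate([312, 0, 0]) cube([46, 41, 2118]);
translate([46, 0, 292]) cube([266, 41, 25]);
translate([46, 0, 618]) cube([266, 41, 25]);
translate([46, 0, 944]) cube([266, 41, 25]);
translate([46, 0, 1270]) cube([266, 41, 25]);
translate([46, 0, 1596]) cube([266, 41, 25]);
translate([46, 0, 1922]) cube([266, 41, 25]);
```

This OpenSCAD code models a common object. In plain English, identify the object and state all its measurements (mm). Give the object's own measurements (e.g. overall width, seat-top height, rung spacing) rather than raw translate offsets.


A straight ladder. Two 46×41 mm vertical rails, 2118 mm tall, stand 358 mm apart (outside-to-outside) with their front faces coplanar on the −y side. 6 rungs, each 41 mm deep and 25 mm tall, span between the inner faces of the rails, front faces flush with the rails. The lowest rung's underside is at z = 292 mm and rungs are spaced 326 mm apart (underside to underside).


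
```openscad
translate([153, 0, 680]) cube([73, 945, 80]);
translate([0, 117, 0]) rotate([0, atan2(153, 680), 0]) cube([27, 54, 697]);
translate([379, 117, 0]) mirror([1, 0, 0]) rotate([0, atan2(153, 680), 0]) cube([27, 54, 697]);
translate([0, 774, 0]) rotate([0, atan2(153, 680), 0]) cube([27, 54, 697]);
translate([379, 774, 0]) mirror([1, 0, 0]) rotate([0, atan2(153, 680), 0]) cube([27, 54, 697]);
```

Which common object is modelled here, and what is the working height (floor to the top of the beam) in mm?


A sawhorse. The overall height is 760 mm.

A beam across two mirrored pairs of raked legs — a sawhorse. The beam's underside is at z = 680 (matching the legs' vertical rise in atan2(153, 680)) and the beam is 80 mm tall, so its top is at 680 + 80 = 760 mm. The raked legs top out at the beam's underside, so that is the highest point.


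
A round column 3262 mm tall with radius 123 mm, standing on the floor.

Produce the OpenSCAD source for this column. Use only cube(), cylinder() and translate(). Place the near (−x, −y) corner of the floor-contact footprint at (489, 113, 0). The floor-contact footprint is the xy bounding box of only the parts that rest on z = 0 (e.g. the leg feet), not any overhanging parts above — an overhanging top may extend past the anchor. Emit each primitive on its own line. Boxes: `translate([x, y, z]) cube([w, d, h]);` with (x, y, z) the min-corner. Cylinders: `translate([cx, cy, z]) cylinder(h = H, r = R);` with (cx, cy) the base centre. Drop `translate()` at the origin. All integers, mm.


translate([612, 236, 0]) cylinder(h = 3262, r = 123);


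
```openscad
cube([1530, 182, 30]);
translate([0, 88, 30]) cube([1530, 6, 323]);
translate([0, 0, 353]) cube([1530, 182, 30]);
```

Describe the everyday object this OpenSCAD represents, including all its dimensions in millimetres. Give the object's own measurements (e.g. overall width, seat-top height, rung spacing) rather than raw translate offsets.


An I-beam lying along x, 1530 mm long. Overall section height 383 mm. Two flanges 182 mm wide (y) and 30 mm thick, one on the floor and one at the top; a web 6 mm thick runs between them, centred on the flange width.


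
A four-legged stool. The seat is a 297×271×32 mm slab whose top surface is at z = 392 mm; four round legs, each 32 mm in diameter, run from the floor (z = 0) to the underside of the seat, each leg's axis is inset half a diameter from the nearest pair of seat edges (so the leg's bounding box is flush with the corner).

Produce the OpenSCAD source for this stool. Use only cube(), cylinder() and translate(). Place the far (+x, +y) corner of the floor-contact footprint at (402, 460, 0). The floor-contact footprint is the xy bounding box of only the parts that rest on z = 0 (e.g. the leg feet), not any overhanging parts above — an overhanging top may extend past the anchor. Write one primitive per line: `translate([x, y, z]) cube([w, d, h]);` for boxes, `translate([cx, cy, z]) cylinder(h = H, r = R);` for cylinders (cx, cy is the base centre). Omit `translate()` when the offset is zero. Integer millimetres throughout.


translate([105, 189, 360]) cube([297, 271, 32]);
translate([121, 205, 0]) cylinder(h = 360, r = 16);
translate([386, 205, 0]) cylinder(h = 360, r = 16);
translate([121, 444, 0]) cylinder(h = 360, r = 16);
translate([386, 444, 0]) cylinder(h = 360, r = 16);


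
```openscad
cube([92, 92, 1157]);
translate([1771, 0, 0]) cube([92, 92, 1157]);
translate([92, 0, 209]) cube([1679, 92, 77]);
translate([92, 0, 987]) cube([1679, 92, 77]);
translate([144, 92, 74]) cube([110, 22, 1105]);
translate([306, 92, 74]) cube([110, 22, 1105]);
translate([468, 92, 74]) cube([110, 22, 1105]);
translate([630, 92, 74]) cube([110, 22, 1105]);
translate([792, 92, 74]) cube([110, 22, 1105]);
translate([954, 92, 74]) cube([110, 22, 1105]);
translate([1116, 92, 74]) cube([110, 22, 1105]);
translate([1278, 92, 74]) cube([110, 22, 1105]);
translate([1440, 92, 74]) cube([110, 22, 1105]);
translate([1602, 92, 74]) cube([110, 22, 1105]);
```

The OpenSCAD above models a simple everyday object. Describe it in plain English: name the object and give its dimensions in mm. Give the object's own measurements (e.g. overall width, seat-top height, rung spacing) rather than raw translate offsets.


A fence section. Two 92×92 mm posts, 1157 mm tall, stand on the floor with a clear span of 1679 mm between their inner faces. Two horizontal rails of 92×77 mm section span the gap between the posts with their undersides at z = 209 mm and z = 987 mm, flush with the posts' −y face. 10 pickets, each 110 mm wide, 22 mm thick and 1105 mm tall, are fixed to the +y face of the rails with their bottoms at z = 74 mm, spaced across the span with a 52 mm gap after the −x post and between neighbouring pickets, with 59 mm left before the +x post.


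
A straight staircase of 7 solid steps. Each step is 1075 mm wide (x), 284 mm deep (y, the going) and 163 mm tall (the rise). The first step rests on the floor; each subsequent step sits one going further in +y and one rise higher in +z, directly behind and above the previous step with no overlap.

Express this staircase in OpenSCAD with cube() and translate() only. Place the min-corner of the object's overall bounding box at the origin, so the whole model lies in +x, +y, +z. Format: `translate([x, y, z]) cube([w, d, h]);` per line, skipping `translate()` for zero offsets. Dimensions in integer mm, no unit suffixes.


cube([1075, 284, 163]);
translate([0, 284, 163]) cube([1075, 284, 163]);
translate([0, 568, 326]) cube([1075, 284, 163]);
translate([0, 852, 489]) cube([1075, 284, 163]);
translate([0, 1136, 652]) cube([1075, 284, 163]);
translate([0, 1420, 815]) cube([1075, 284, 163]);
translate([0, 1704, 978]) cube([1075, 284, 163]);


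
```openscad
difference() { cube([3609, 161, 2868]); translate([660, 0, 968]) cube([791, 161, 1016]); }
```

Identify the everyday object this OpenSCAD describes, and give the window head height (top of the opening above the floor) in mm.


A wall with a window opening. The window head height is 1984 mm.

A wall with a rectangular opening subtracted — a window. Sill at z = 968, opening 1016 mm tall, so the head is at 968 + 1016 = 1984 mm.


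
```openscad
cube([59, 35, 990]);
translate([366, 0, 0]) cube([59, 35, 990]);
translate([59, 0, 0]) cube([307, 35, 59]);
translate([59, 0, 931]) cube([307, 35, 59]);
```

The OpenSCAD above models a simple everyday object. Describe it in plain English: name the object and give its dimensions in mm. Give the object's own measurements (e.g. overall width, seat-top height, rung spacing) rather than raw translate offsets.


A rectangular picture frame lying in the x–z plane (depth along y). The opening is 307 mm wide (x) by 872 mm tall (z), surrounded by a border 59 mm wide on all four sides. The frame is 35 mm deep and is made of two full-height vertical stiles with two horizontal rails fitted between them.


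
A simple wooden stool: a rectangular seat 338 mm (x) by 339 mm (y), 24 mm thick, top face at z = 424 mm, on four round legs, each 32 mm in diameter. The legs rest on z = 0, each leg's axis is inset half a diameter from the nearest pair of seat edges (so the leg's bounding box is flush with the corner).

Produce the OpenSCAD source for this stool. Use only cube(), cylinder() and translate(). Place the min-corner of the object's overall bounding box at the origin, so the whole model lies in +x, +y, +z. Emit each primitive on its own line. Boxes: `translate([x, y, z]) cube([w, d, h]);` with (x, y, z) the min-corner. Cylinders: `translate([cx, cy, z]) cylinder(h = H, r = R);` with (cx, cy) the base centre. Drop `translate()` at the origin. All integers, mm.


// leg_h = 424 - 24 = 400
translate([0, 0, 400]) cube([338, 339, 24]);
translate([16, 16, 0]) cylinder(h = 400, r = 16);
translate([322, 16, 0]) cylinder(h = 400, r = 16);
translate([16, 323, 0]) cylinder(h = 400, r = 16);
translate([322, 323, 0]) cylinder(h = 400, r = 16);
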